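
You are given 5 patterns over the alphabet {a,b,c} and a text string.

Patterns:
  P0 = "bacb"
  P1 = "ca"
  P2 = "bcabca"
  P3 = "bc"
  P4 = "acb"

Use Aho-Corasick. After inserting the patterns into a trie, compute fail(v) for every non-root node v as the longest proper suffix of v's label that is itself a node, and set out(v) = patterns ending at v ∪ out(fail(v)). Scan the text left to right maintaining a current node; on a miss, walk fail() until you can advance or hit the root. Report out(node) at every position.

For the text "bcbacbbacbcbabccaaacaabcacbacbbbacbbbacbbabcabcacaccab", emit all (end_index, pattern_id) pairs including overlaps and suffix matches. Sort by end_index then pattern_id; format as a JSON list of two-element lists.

Build automaton:
Trie nodes:
  n0 'ε': a→12 b→1 c→5
  n1 'b': a→2 c→7
  n2 'ba': c→3
  n3 'bac': b→4
  n4 'bacb': ·  [P0 ends]
  n5 'c': a→6
  n6 'ca': ·  [P1 ends]
  n7 'bc': a→8  [P3 ends]
  n8 'bca': b→9
  n9 'bcab': c→10
  n10 'bcabc': a→11
  n11 'bcabca': ·  [P2 ends]
  n12 'a': c→13
  n13 'ac': b→14
  n14 'acb': ·  [P4 ends]

BFS fail/out derivation:
  fail(1) 'b': from fail(0)=0 chase 'b': 0 ⇒ 0;  out=∅∪out(0)=∅
  fail(5) 'c': from fail(0)=0 chase 'c': 0 ⇒ 0;  out=∅∪out(0)=∅
  fail(12) 'a': from fail(0)=0 chase 'a': 0 ⇒ 0;  out=∅∪out(0)=∅
  fail(2) 'ba': from fail(1)=0 chase 'a': 0 ⇒ 12;  out=∅∪out(12)=∅
  fail(6) 'ca': from fail(5)=0 chase 'a': 0 ⇒ 12;  out={1}∪out(12)={1}
  fail(7) 'bc': from fail(1)=0 chase 'c': 0 ⇒ 5;  out={3}∪out(5)={3}
  fail(13) 'ac': from fail(12)=0 chase 'c': 0 ⇒ 5;  out=∅∪out(5)=∅
  fail(3) 'bac': from fail(2)=12 chase 'c': 12 ⇒ 13;  out=∅∪out(13)=∅
  fail(8) 'bca': from fail(7)=5 chase 'a': 5 ⇒ 6;  out=∅∪out(6)={1}
  fail(14) 'acb': from fail(13)=5 chase 'b': 5→0 ⇒ 1;  out={4}∪out(1)={4}
  fail(4) 'bacb': from fail(3)=13 chase 'b': 13 ⇒ 14;  out={0}∪out(14)={0,4}
  fail(9) 'bcab': from fail(8)=6 chase 'b': 6→12→0 ⇒ 1;  out=∅∪out(1)=∅
  fail(10) 'bcabc': from fail(9)=1 chase 'c': 1 ⇒ 7;  out=∅∪out(7)={3}
  fail(11) 'bcabca': from fail(10)=7 chase 'a': 7 ⇒ 8;  out={2}∪out(8)={1,2}

Scan:
pos 0 'b': at 1
pos 1 'c': at 7  → match P3@[0:1]
pos 2 'b': at 1 (fail-walked)
pos 3 'a': at 2
pos 4 'c': at 3
pos 5 'b': at 4  → match P0@[2:5],P4@[3:5]
pos 6 'b': at 1 (fail-walked)
pos 7 'a': at 2
pos 8 'c': at 3
pos 9 'b': at 4  → match P0@[6:9],P4@[7:9]
pos 10 'c': at 7 (fail-walked)  → match P3@[9:10]
pos 11 'b': at 1 (fail-walked)
pos 12 'a': at 2
pos 13 'b': at 1 (fail-walked)
pos 14 'c': at 7  → match P3@[13:14]
pos 15 'c': at 5 (fail-walked)
pos 16 'a': at 6  → match P1@[15:16]
pos 17 'a': at 12 (fail-walked)
pos 18 'a': at 12 (fail-walked)
pos 19 'c': at 13
pos 20 'a': at 6 (fail-walked)  → match P1@[19:20]
pos 21 'a': at 12 (fail-walked)
pos 22 'b': at 1 (fail-walked)
pos 23 'c': at 7  → match P3@[22:23]
pos 24 'a': at 8  → match P1@[23:24]
pos 25 'c': at 13 (fail-walked)
pos 26 'b': at 14  → match P4@[24:26]
pos 27 'a': at 2 (fail-walked)
pos 28 'c': at 3
pos 29 'b': at 4  → match P0@[26:29],P4@[27:29]
pos 30 'b': at 1 (fail-walked)
pos 31 'b': at 1 (fail-walked)
pos 32 'a': at 2
pos 33 'c': at 3
pos 34 'b': at 4  → match P0@[31:34],P4@[32:34]
pos 35 'b': at 1 (fail-walked)
pos 36 'b': at 1 (fail-walked)
pos 37 'a': at 2
pos 38 'c': at 3
pos 39 'b': at 4  → match P0@[36:39],P4@[37:39]
pos 40 'b': at 1 (fail-walked)
pos 41 'a': at 2
pos 42 'b': at 1 (fail-walked)
pos 43 'c': at 7  → match P3@[42:43]
pos 44 'a': at 8  → match P1@[43:44]
pos 45 'b': at 9
pos 46 'c': at 10  → match P3@[45:46]
pos 47 'a': at 11  → match P1@[46:47],P2@[42:47]
pos 48 'c': at 13 (fail-walked)
pos 49 'a': at 6 (fail-walked)  → match P1@[48:49]
pos 50 'c': at 13 (fail-walked)
pos 51 'c': at 5 (fail-walked)
pos 52 'a': at 6  → match P1@[51:52]
pos 53 'b': at 1 (fail-walked)

Matches: [[1,3],[5,0],[5,4],[9,0],[9,4],[10,3],[14,3],[16,1],[20,1],[23,3],[24,1],[26,4],[29,0],[29,4],[34,0],[34,4],[39,0],[39,4],[43,3],[44,1],[46,3],[47,1],[47,2],[49,1],[52,1]]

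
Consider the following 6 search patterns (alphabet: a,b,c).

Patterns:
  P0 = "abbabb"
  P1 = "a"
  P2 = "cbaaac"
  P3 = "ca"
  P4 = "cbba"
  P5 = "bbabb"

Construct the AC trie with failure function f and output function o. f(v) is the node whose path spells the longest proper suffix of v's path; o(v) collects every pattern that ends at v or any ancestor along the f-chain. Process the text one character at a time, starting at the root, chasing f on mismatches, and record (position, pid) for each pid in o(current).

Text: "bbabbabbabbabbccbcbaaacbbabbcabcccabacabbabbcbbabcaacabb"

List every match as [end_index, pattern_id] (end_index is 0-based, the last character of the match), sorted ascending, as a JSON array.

Build:
Trie (insert patterns):
  0='ε' goto a→1 b→16 c→7
  1='a' goto b→2  ←P1
  2='ab' goto b→3
  3='abb' goto a→4
  4='abba' goto b→5
  5='abbab' goto b→6
  6='abbabb' goto ·  ←P0
  7='c' goto a→13 b→8
  8='cb' goto a→9 b→14
  9='cba' goto a→10
  10='cbaa' goto a→11
  11='cbaaa' goto c→12
  12='cbaaac' goto ·  ←P2
  13='ca' goto ·  ←P3
  14='cbb' goto a→15
  15='cbba' goto ·  ←P4
  16='b' goto b→17
  17='bb' goto a→18
  18='bba' goto b→19
  19='bbab' goto b→20
  20='bbabb' goto ·  ←P5

BFS fail/out derivation:
  n1('a'): parent n0 fail=0; on 'a' 0 → fail=0;  out {1}∪∅={1}
  n7('c'): parent n0 fail=0; on 'c' 0 → fail=0;  out ∅∪∅=∅
  n16('b'): parent n0 fail=0; on 'b' 0 → fail=0;  out ∅∪∅=∅
  n2('ab'): parent n1 fail=0; on 'b' 0 → fail=16;  out ∅∪∅=∅
  n8('cb'): parent n7 fail=0; on 'b' 0 → fail=16;  out ∅∪∅=∅
  n13('ca'): parent n7 fail=0; on 'a' 0 → fail=1;  out {3}∪{1}={1,3}
  n17('bb'): parent n16 fail=0; on 'b' 0 → fail=16;  out ∅∪∅=∅
  n3('abb'): parent n2 fail=16; on 'b' 16 → fail=17;  out ∅∪∅=∅
  n9('cba'): parent n8 fail=16; on 'a' 16→0 → fail=1;  out ∅∪{1}={1}
  n14('cbb'): parent n8 fail=16; on 'b' 16 → fail=17;  out ∅∪∅=∅
  n18('bba'): parent n17 fail=16; on 'a' 16→0 → fail=1;  out ∅∪{1}={1}
  n4('abba'): parent n3 fail=17; on 'a' 17 → fail=18;  out ∅∪{1}={1}
  n10('cbaa'): parent n9 fail=1; on 'a' 1→0 → fail=1;  out ∅∪{1}={1}
  n15('cbba'): parent n14 fail=17; on 'a' 17 → fail=18;  out {4}∪{1}={1,4}
  n19('bbab'): parent n18 fail=1; on 'b' 1 → fail=2;  out ∅∪∅=∅
  n5('abbab'): parent n4 fail=18; on 'b' 18 → fail=19;  out ∅∪∅=∅
  n11('cbaaa'): parent n10 fail=1; on 'a' 1→0 → fail=1;  out ∅∪{1}={1}
  n20('bbabb'): parent n19 fail=2; on 'b' 2 → fail=3;  out {5}∪∅={5}
  n6('abbabb'): parent n5 fail=19; on 'b' 19 → fail=20;  out {0}∪{5}={0,5}
  n12('cbaaac'): parent n11 fail=1; on 'c' 1→0 → fail=7;  out {2}∪∅={2}

Run:
pos 0 'b': at 16
pos 1 'b': at 17
pos 2 'a': at 18  ** P1@[2:2]
pos 3 'b': at 19
pos 4 'b': at 20  ** P5@[0:4]
pos 5 'a': at 4 (via fail)  ** P1@[5:5]
pos 6 'b': at 5
pos 7 'b': at 6  ** P0@[2:7],P5@[3:7]
pos 8 'a': at 4 (via fail)  ** P1@[8:8]
pos 9 'b': at 5
pos 10 'b': at 6  ** P0@[5:10],P5@[6:10]
pos 11 'a': at 4 (via fail)  ** P1@[11:11]
pos 12 'b': at 5
pos 13 'b': at 6  ** P0@[8:13],P5@[9:13]
pos 14 'c': at 7 (via fail)
pos 15 'c': at 7 (via fail)
pos 16 'b': at 8
pos 17 'c': at 7 (via fail)
pos 18 'b': at 8
pos 19 'a': at 9  ** P1@[19:19]
pos 20 'a': at 10  ** P1@[20:20]
pos 21 'a': at 11  ** P1@[21:21]
pos 22 'c': at 12  ** P2@[17:22]
pos 23 'b': at 8 (via fail)
pos 24 'b': at 14
pos 25 'a': at 15  ** P1@[25:25],P4@[22:25]
pos 26 'b': at 19 (via fail)
pos 27 'b': at 20  ** P5@[23:27]
pos 28 'c': at 7 (via fail)
pos 29 'a': at 13  ** P1@[29:29],P3@[28:29]
pos 30 'b': at 2 (via fail)
pos 31 'c': at 7 (via fail)
pos 32 'c': at 7 (via fail)
pos 33 'c': at 7 (via fail)
pos 34 'a': at 13  ** P1@[34:34],P3@[33:34]
pos 35 'b': at 2 (via fail)
pos 36 'a': at 1 (via fail)  ** P1@[36:36]
pos 37 'c': at 7 (via fail)
pos 38 'a': at 13  ** P1@[38:38],P3@[37:38]
pos 39 'b': at 2 (via fail)
pos 40 'b': at 3
pos 41 'a': at 4  ** P1@[41:41]
pos 42 'b': at 5
pos 43 'b': at 6  ** P0@[38:43],P5@[39:43]
pos 44 'c': at 7 (via fail)
pos 45 'b': at 8
pos 46 'b': at 14
pos 47 'a': at 15  ** P1@[47:47],P4@[44:47]
pos 48 'b': at 19 (via fail)
pos 49 'c': at 7 (via fail)
pos 50 'a': at 13  ** P1@[50:50],P3@[49:50]
pos 51 'a': at 1 (via fail)  ** P1@[51:51]
pos 52 'c': at 7 (via fail)
pos 53 'a': at 13  ** P1@[53:53],P3@[52:53]
pos 54 'b': at 2 (via fail)
pos 55 'b': at 3

Matches: [[2,1],[4,5],[5,1],[7,0],[7,5],[8,1],[10,0],[10,5],[11,1],[13,0],[13,5],[19,1],[20,1],[21,1],[22,2],[25,1],[25,4],[27,5],[29,1],[29,3],[34,1],[34,3],[36,1],[38,1],[38,3],[41,1],[43,0],[43,5],[47,1],[47,4],[50,1],[50,3],[51,1],[53,1],[53,3]]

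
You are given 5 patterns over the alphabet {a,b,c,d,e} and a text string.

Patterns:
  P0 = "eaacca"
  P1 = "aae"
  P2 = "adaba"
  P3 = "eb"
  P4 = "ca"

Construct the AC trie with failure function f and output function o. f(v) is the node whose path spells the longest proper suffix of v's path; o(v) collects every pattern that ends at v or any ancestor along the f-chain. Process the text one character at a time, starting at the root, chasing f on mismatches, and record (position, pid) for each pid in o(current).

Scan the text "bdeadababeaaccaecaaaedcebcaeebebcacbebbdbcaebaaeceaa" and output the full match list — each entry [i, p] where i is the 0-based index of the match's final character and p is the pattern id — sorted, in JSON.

Build:
Trie nodes:
  0='ε' goto a→7 c→15 e→1
  1='e' goto a→2 b→14
  2='ea' goto a→3
  3='eaa' goto c→4
  4='eaac' goto c→5
  5='eaacc' goto a→6
  6='eaacca' goto ·  ←P0
  7='a' goto a→8 d→10
  8='aa' goto e→9
  9='aae' goto ·  ←P1
  10='ad' goto a→11
  11='ada' goto b→12
  12='adab' goto a→13
  13='adaba' goto ·  ←P2
  14='eb' goto ·  ←P3
  15='c' goto a→16
  16='ca' goto ·  ←P4

Failure links (BFS by depth):
  fail(1) 'e': from fail(0)=0 chase 'e': 0 ⇒ 0;  out=∅∪out(0)=∅
  fail(7) 'a': from fail(0)=0 chase 'a': 0 ⇒ 0;  out=∅∪out(0)=∅
  fail(15) 'c': from fail(0)=0 chase 'c': 0 ⇒ 0;  out=∅∪out(0)=∅
  fail(2) 'ea': from fail(1)=0 chase 'a': 0 ⇒ 7;  out=∅∪out(7)=∅
  fail(8) 'aa': from fail(7)=0 chase 'a': 0 ⇒ 7;  out=∅∪out(7)=∅
  fail(10) 'ad': from fail(7)=0 chase 'd': 0 ⇒ 0;  out=∅∪out(0)=∅
  fail(14) 'eb': from fail(1)=0 chase 'b': 0 ⇒ 0;  out={3}∪out(0)={3}
  fail(16) 'ca': from fail(15)=0 chase 'a': 0 ⇒ 7;  out={4}∪out(7)={4}
  fail(3) 'eaa': from fail(2)=7 chase 'a': 7 ⇒ 8;  out=∅∪out(8)=∅
  fail(9) 'aae': from fail(8)=7 chase 'e': 7→0 ⇒ 1;  out={1}∪out(1)={1}
  fail(11) 'ada': from fail(10)=0 chase 'a': 0 ⇒ 7;  out=∅∪out(7)=∅
  fail(4) 'eaac': from fail(3)=8 chase 'c': 8→7→0 ⇒ 15;  out=∅∪out(15)=∅
  fail(12) 'adab': from fail(11)=7 chase 'b': 7→0 ⇒ 0;  out=∅∪out(0)=∅
  fail(5) 'eaacc': from fail(4)=15 chase 'c': 15→0 ⇒ 15;  out=∅∪out(15)=∅
  fail(13) 'adaba': from fail(12)=0 chase 'a': 0 ⇒ 7;  out={2}∪out(7)={2}
  fail(6) 'eaacca': from fail(5)=15 chase 'a': 15 ⇒ 16;  out={0}∪out(16)={0,4}

Run:
i=0 'b': node 0→0
i=1 'd': node 0→0
i=2 'e': node 0→1
i=3 'a': node 1→2
i=4 'd': node 2→10 (via fail)
i=5 'a': node 10→11
i=6 'b': node 11→12
i=7 'a': node 12→13  ** P2@[3:7]
i=8 'b': node 13→0 (via fail)
i=9 'e': node 0→1
i=10 'a': node 1→2
i=11 'a': node 2→3
i=12 'c': node 3→4
i=13 'c': node 4→5
i=14 'a': node 5→6  ** P0@[9:14],P4@[13:14]
i=15 'e': node 6→1 (via fail)
i=16 'c': node 1→15 (via fail)
i=17 'a': node 15→16  ** P4@[16:17]
i=18 'a': node 16→8 (via fail)
i=19 'a': node 8→8 (via fail)
i=20 'e': node 8→9  ** P1@[18:20]
i=21 'd': node 9→0 (via fail)
i=22 'c': node 0→15
i=23 'e': node 15→1 (via fail)
i=24 'b': node 1→14  ** P3@[23:24]
i=25 'c': node 14→15 (via fail)
i=26 'a': node 15→16  ** P4@[25:26]
i=27 'e': node 16→1 (via fail)
i=28 'e': node 1→1 (via fail)
i=29 'b': node 1→14  ** P3@[28:29]
i=30 'e': node 14→1 (via fail)
i=31 'b': node 1→14  ** P3@[30:31]
i=32 'c': node 14→15 (via fail)
i=33 'a': node 15→16  ** P4@[32:33]
i=34 'c': node 16→15 (via fail)
i=35 'b': node 15→0 (via fail)
i=36 'e': node 0→1
i=37 'b': node 1→14  ** P3@[36:37]
i=38 'b': node 14→0 (via fail)
i=39 'd': node 0→0
i=40 'b': node 0→0
i=41 'c': node 0→15
i=42 'a': node 15→16  ** P4@[41:42]
i=43 'e': node 16→1 (via fail)
i=44 'b': node 1→14  ** P3@[43:44]
i=45 'a': node 14→7 (via fail)
i=46 'a': node 7→8
i=47 'e': node 8→9  ** P1@[45:47]
i=48 'c': node 9→15 (via fail)
i=49 'e': node 15→1 (via fail)
i=50 'a': node 1→2
i=51 'a': node 2→3

Matches: [[7,2],[14,0],[14,4],[17,4],[20,1],[24,3],[26,4],[29,3],[31,3],[33,4],[37,3],[42,4],[44,3],[47,1]]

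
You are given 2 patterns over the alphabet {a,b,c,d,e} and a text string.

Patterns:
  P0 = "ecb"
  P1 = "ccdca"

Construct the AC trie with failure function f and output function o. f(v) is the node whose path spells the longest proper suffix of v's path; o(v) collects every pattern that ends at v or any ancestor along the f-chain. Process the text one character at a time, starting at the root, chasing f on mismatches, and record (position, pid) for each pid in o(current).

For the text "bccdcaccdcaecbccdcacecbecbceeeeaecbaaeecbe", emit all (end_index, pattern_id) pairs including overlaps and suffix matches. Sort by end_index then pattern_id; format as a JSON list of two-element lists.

Build automaton:
Trie nodes:
  0='ε' goto c→4 e→1
  1='e' goto c→2
  2='ec' goto b→3
  3='ecb' goto ·  ←P0
  4='c' goto c→5
  5='cc' goto d→6
  6='ccd' goto c→7
  7='ccdc' goto a→8
  8='ccdca' goto ·  ←P1

BFS fail/out derivation:
  n1('e'): parent n0 fail=0; on 'e' 0 → fail=0;  out ∅∪∅=∅
  n4('c'): parent n0 fail=0; on 'c' 0 → fail=0;  out ∅∪∅=∅
  n2('ec'): parent n1 fail=0; on 'c' 0 → fail=4;  out ∅∪∅=∅
  n5('cc'): parent n4 fail=0; on 'c' 0 → fail=4;  out ∅∪∅=∅
  n3('ecb'): parent n2 fail=4; on 'b' 4→0 → fail=0;  out {0}∪∅={0}
  n6('ccd'): parent n5 fail=4; on 'd' 4→0 → fail=0;  out ∅∪∅=∅
  n7('ccdc'): parent n6 fail=0; on 'c' 0 → fail=4;  out ∅∪∅=∅
  n8('ccdca'): parent n7 fail=4; on 'a' 4→0 → fail=0;  out {1}∪∅={1}

Run:
pos 0 'b': at 0
pos 1 'c': at 4
pos 2 'c': at 5
pos 3 'd': at 6
pos 4 'c': at 7
pos 5 'a': at 8  emit P1@[1:5]
pos 6 'c': at 4 ·f
pos 7 'c': at 5
pos 8 'd': at 6
pos 9 'c': at 7
pos 10 'a': at 8  emit P1@[6:10]
pos 11 'e': at 1 ·f
pos 12 'c': at 2
pos 13 'b': at 3  emit P0@[11:13]
pos 14 'c': at 4 ·f
pos 15 'c': at 5
pos 16 'd': at 6
pos 17 'c': at 7
pos 18 'a': at 8  emit P1@[14:18]
pos 19 'c': at 4 ·f
pos 20 'e': at 1 ·f
pos 21 'c': at 2
pos 22 'b': at 3  emit P0@[20:22]
pos 23 'e': at 1 ·f
pos 24 'c': at 2
pos 25 'b': at 3  emit P0@[23:25]
pos 26 'c': at 4 ·f
pos 27 'e': at 1 ·f
pos 28 'e': at 1 ·f
pos 29 'e': at 1 ·f
pos 30 'e': at 1 ·f
pos 31 'a': at 0 ·f
pos 32 'e': at 1
pos 33 'c': at 2
pos 34 'b': at 3  emit P0@[32:34]
pos 35 'a': at 0 ·f
pos 36 'a': at 0
pos 37 'e': at 1
pos 38 'e': at 1 ·f
pos 39 'c': at 2
pos 40 'b': at 3  emit P0@[38:40]
pos 41 'e': at 1 ·f

Result: [[5,1],[10,1],[13,0],[18,1],[22,0],[25,0],[34,0],[40,0]]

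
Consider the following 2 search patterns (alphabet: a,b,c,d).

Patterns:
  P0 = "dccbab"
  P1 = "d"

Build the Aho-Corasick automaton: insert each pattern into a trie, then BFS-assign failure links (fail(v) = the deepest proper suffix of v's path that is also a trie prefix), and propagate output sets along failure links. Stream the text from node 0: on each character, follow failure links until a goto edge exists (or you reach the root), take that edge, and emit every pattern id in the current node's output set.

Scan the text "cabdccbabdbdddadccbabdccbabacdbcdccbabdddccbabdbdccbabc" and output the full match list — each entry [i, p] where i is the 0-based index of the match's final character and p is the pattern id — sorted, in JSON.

Build:
Trie nodes:
  0='ε' goto d→1
  1='d' goto c→2  ←P1
  2='dc' goto c→3
  3='dcc' goto b→4
  4='dccb' goto a→5
  5='dccba' goto b→6
  6='dccbab' goto ·  ←P0

Failure links (BFS by depth):
  n1('d'): parent n0 fail=0; on 'd' 0 → fail=0;  out {1}∪∅={1}
  n2('dc'): parent n1 fail=0; on 'c' 0 → fail=0;  out ∅∪∅=∅
  n3('dcc'): parent n2 fail=0; on 'c' 0 → fail=0;  out ∅∪∅=∅
  n4('dccb'): parent n3 fail=0; on 'b' 0 → fail=0;  out ∅∪∅=∅
  n5('dccba'): parent n4 fail=0; on 'a' 0 → fail=0;  out ∅∪∅=∅
  n6('dccbab'): parent n5 fail=0; on 'b' 0 → fail=0;  out {0}∪∅={0}

Text stream:
[0] read 'c'  n0⇒n0
[1] read 'a'  n0⇒n0
[2] read 'b'  n0⇒n0
[3] read 'd'  n0⇒n1  → match P1@[3:3]
[4] read 'c'  n1⇒n2
[5] read 'c'  n2⇒n3
[6] read 'b'  n3⇒n4
[7] read 'a'  n4⇒n5
[8] read 'b'  n5⇒n6  → match P0@[3:8]
[9] read 'd'  n6⇒n1 ·f  → match P1@[9:9]
[10] read 'b'  n1⇒n0 ·f
[11] read 'd'  n0⇒n1  → match P1@[11:11]
[12] read 'd'  n1⇒n1 ·f  → match P1@[12:12]
[13] read 'd'  n1⇒n1 ·f  → match P1@[13:13]
[14] read 'a'  n1⇒n0 ·f
[15] read 'd'  n0⇒n1  → match P1@[15:15]
[16] read 'c'  n1⇒n2
[17] read 'c'  n2⇒n3
[18] read 'b'  n3⇒n4
[19] read 'a'  n4⇒n5
[20] read 'b'  n5⇒n6  → match P0@[15:20]
[21] read 'd'  n6⇒n1 ·f  → match P1@[21:21]
[22] read 'c'  n1⇒n2
[23] read 'c'  n2⇒n3
[24] read 'b'  n3⇒n4
[25] read 'a'  n4⇒n5
[26] read 'b'  n5⇒n6  → match P0@[21:26]
[27] read 'a'  n6⇒n0 ·f
[28] read 'c'  n0⇒n0
[29] read 'd'  n0⇒n1  → match P1@[29:29]
[30] read 'b'  n1⇒n0 ·f
[31] read 'c'  n0⇒n0
[32] read 'd'  n0⇒n1  → match P1@[32:32]
[33] read 'c'  n1⇒n2
[34] read 'c'  n2⇒n3
[35] read 'b'  n3⇒n4
[36] read 'a'  n4⇒n5
[37] read 'b'  n5⇒n6  → match P0@[32:37]
[38] read 'd'  n6⇒n1 ·f  → match P1@[38:38]
[39] read 'd'  n1⇒n1 ·f  → match P1@[39:39]
[40] read 'd'  n1⇒n1 ·f  → match P1@[40:40]
[41] read 'c'  n1⇒n2
[42] read 'c'  n2⇒n3
[43] read 'b'  n3⇒n4
[44] read 'a'  n4⇒n5
[45] read 'b'  n5⇒n6  → match P0@[40:45]
[46] read 'd'  n6⇒n1 ·f  → match P1@[46:46]
[47] read 'b'  n1⇒n0 ·f
[48] read 'd'  n0⇒n1  → match P1@[48:48]
[49] read 'c'  n1⇒n2
[50] read 'c'  n2⇒n3
[51] read 'b'  n3⇒n4
[52] read 'a'  n4⇒n5
[53] read 'b'  n5⇒n6  → match P0@[48:53]
[54] read 'c'  n6⇒n0 ·f

All matches (sorted): [[3,1],[8,0],[9,1],[11,1],[12,1],[13,1],[15,1],[20,0],[21,1],[26,0],[29,1],[32,1],[37,0],[38,1],[39,1],[40,1],[45,0],[46,1],[48,1],[53,0]]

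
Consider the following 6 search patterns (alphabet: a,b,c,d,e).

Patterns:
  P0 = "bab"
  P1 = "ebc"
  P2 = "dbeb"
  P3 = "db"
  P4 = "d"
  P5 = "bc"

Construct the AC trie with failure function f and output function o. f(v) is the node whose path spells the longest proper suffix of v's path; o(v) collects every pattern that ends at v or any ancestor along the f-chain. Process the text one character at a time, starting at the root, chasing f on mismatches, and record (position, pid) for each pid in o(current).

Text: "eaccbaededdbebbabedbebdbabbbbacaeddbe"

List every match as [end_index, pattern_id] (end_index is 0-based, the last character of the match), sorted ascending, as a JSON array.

Build:
Trie (insert patterns):
  0='ε' goto b→1 d→7 e→4
  1='b' goto a→2 c→11
  2='ba' goto b→3
  3='bab' goto ·  [P0 ends]
  4='e' goto b→5
  5='eb' goto c→6
  6='ebc' goto ·  [P1 ends]
  7='d' goto b→8  [P4 ends]
  8='db' goto e→9  [P3 ends]
  9='dbe' goto b→10
  10='dbeb' goto ·  [P2 ends]
  11='bc' goto ·  [P5 ends]

BFS fail/out derivation:
  n1('b'): parent n0 fail=0; on 'b' 0 → fail=0;  out ∅∪∅=∅
  n4('e'): parent n0 fail=0; on 'e' 0 → fail=0;  out ∅∪∅=∅
  n7('d'): parent n0 fail=0; on 'd' 0 → fail=0;  out {4}∪∅={4}
  n2('ba'): parent n1 fail=0; on 'a' 0 → fail=0;  out ∅∪∅=∅
  n5('eb'): parent n4 fail=0; on 'b' 0 → fail=1;  out ∅∪∅=∅
  n8('db'): parent n7 fail=0; on 'b' 0 → fail=1;  out {3}∪∅={3}
  n11('bc'): parent n1 fail=0; on 'c' 0 → fail=0;  out {5}∪∅={5}
  n3('bab'): parent n2 fail=0; on 'b' 0 → fail=1;  out {0}∪∅={0}
  n6('ebc'): parent n5 fail=1; on 'c' 1 → fail=11;  out {1}∪{5}={1,5}
  n9('dbe'): parent n8 fail=1; on 'e' 1→0 → fail=4;  out ∅∪∅=∅
  n10('dbeb'): parent n9 fail=4; on 'b' 4 → fail=5;  out {2}∪∅={2}

Text stream:
[0] read 'e'  n0⇒n4
[1] read 'a'  n4⇒n0 (via fail)
[2] read 'c'  n0⇒n0
[3] read 'c'  n0⇒n0
[4] read 'b'  n0⇒n1
[5] read 'a'  n1⇒n2
[6] read 'e'  n2⇒n4 (via fail)
[7] read 'd'  n4⇒n7 (via fail)  emit P4@[7:7]
[8] read 'e'  n7⇒n4 (via fail)
[9] read 'd'  n4⇒n7 (via fail)  emit P4@[9:9]
[10] read 'd'  n7⇒n7 (via fail)  emit P4@[10:10]
[11] read 'b'  n7⇒n8  emit P3@[10:11]
[12] read 'e'  n8⇒n9
[13] read 'b'  n9⇒n10  emit P2@[10:13]
[14] read 'b'  n10⇒n1 (via fail)
[15] read 'a'  n1⇒n2
[16] read 'b'  n2⇒n3  emit P0@[14:16]
[17] read 'e'  n3⇒n4 (via fail)
[18] read 'd'  n4⇒n7 (via fail)  emit P4@[18:18]
[19] read 'b'  n7⇒n8  emit P3@[18:19]
[20] read 'e'  n8⇒n9
[21] read 'b'  n9⇒n10  emit P2@[18:21]
[22] read 'd'  n10⇒n7 (via fail)  emit P4@[22:22]
[23] read 'b'  n7⇒n8  emit P3@[22:23]
[24] read 'a'  n8⇒n2 (via fail)
[25] read 'b'  n2⇒n3  emit P0@[23:25]
[26] read 'b'  n3⇒n1 (via fail)
[27] read 'b'  n1⇒n1 (via fail)
[28] read 'b'  n1⇒n1 (via fail)
[29] read 'a'  n1⇒n2
[30] read 'c'  n2⇒n0 (via fail)
[31] read 'a'  n0⇒n0
[32] read 'e'  n0⇒n4
[33] read 'd'  n4⇒n7 (via fail)  emit P4@[33:33]
[34] read 'd'  n7⇒n7 (via fail)  emit P4@[34:34]
[35] read 'b'  n7⇒n8  emit P3@[34:35]
[36] read 'e'  n8⇒n9

All matches (sorted): [[7,4],[9,4],[10,4],[11,3],[13,2],[16,0],[18,4],[19,3],[21,2],[22,4],[23,3],[25,0],[33,4],[34,4],[35,3]]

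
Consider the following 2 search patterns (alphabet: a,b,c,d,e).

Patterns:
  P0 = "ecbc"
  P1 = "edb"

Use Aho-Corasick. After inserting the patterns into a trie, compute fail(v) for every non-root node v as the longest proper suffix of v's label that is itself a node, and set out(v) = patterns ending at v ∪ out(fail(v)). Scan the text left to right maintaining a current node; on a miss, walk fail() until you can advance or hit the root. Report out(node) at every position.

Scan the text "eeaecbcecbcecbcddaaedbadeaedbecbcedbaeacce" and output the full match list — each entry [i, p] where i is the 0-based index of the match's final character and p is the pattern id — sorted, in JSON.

Build:
Trie nodes:
  0='ε' goto e→1
  1='e' goto c→2 d→5
  2='ec' goto b→3
  3='ecb' goto c→4
  4='ecbc' goto ·  [P0 ends]
  5='ed' goto b→6
  6='edb' goto ·  [P1 ends]

Failure links (BFS by depth):
  n1('e'): parent n0 fail=0; on 'e' 0 → fail=0;  out ∅∪∅=∅
  n2('ec'): parent n1 fail=0; on 'c' 0 → fail=0;  out ∅∪∅=∅
  n5('ed'): parent n1 fail=0; on 'd' 0 → fail=0;  out ∅∪∅=∅
  n3('ecb'): parent n2 fail=0; on 'b' 0 → fail=0;  out ∅∪∅=∅
  n6('edb'): parent n5 fail=0; on 'b' 0 → fail=0;  out {1}∪∅={1}
  n4('ecbc'): parent n3 fail=0; on 'c' 0 → fail=0;  out {0}∪∅={0}

Scan:
[0] read 'e'  n0⇒n1
[1] read 'e'  n1⇒n1 (fail-walked)
[2] read 'a'  n1⇒n0 (fail-walked)
[3] read 'e'  n0⇒n1
[4] read 'c'  n1⇒n2
[5] read 'b'  n2⇒n3
[6] read 'c'  n3⇒n4  ** P0@[3:6]
[7] read 'e'  n4⇒n1 (fail-walked)
[8] read 'c'  n1⇒n2
[9] read 'b'  n2⇒n3
[10] read 'c'  n3⇒n4  ** P0@[7:10]
[11] read 'e'  n4⇒n1 (fail-walked)
[12] read 'c'  n1⇒n2
[13] read 'b'  n2⇒n3
[14] read 'c'  n3⇒n4  ** P0@[11:14]
[15] read 'd'  n4⇒n0 (fail-walked)
[16] read 'd'  n0⇒n0
[17] read 'a'  n0⇒n0
[18] read 'a'  n0⇒n0
[19] read 'e'  n0⇒n1
[20] read 'd'  n1⇒n5
[21] read 'b'  n5⇒n6  ** P1@[19:21]
[22] read 'a'  n6⇒n0 (fail-walked)
[23] read 'd'  n0⇒n0
[24] read 'e'  n0⇒n1
[25] read 'a'  n1⇒n0 (fail-walked)
[26] read 'e'  n0⇒n1
[27] read 'd'  n1⇒n5
[28] read 'b'  n5⇒n6  ** P1@[26:28]
[29] read 'e'  n6⇒n1 (fail-walked)
[30] read 'c'  n1⇒n2
[31] read 'b'  n2⇒n3
[32] read 'c'  n3⇒n4  ** P0@[29:32]
[33] read 'e'  n4⇒n1 (fail-walked)
[34] read 'd'  n1⇒n5
[35] read 'b'  n5⇒n6  ** P1@[33:35]
[36] read 'a'  n6⇒n0 (fail-walked)
[37] read 'e'  n0⇒n1
[38] read 'a'  n1⇒n0 (fail-walked)
[39] read 'c'  n0⇒n0
[40] read 'c'  n0⇒n0
[41] read 'e'  n0⇒n1

All matches (sorted): [[6,0],[10,0],[14,0],[21,1],[28,1],[32,0],[35,1]]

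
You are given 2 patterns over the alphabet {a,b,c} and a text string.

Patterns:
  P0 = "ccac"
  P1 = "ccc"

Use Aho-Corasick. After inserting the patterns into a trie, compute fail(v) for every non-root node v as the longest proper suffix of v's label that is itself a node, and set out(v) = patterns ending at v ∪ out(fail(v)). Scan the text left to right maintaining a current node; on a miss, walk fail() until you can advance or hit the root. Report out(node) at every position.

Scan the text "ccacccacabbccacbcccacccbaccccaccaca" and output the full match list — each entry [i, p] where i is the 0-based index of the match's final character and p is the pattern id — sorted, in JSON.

Construct AC machine:
Trie nodes:
  0='ε' goto c→1
  1='c' goto c→2
  2='cc' goto a→3 c→5
  3='cca' goto c→4
  4='ccac' goto ·  ←P0
  5='ccc' goto ·  ←P1

Failure links (BFS by depth):
  n1('c'): parent n0 fail=0; on 'c' 0 → fail=0;  out ∅∪∅=∅
  n2('cc'): parent n1 fail=0; on 'c' 0 → fail=1;  out ∅∪∅=∅
  n3('cca'): parent n2 fail=1; on 'a' 1→0 → fail=0;  out ∅∪∅=∅
  n5('ccc'): parent n2 fail=1; on 'c' 1 → fail=2;  out {1}∪∅={1}
  n4('ccac'): parent n3 fail=0; on 'c' 0 → fail=1;  out {0}∪∅={0}

Text stream:
[0] read 'c'  n0⇒n1
[1] read 'c'  n1⇒n2
[2] read 'a'  n2⇒n3
[3] read 'c'  n3⇒n4  → match P0@[0:3]
[4] read 'c'  n4⇒n2 (fail-walked)
[5] read 'c'  n2⇒n5  → match P1@[3:5]
[6] read 'a'  n5⇒n3 (fail-walked)
[7] read 'c'  n3⇒n4  → match P0@[4:7]
[8] read 'a'  n4⇒n0 (fail-walked)
[9] read 'b'  n0⇒n0
[10] read 'b'  n0⇒n0
[11] read 'c'  n0⇒n1
[12] read 'c'  n1⇒n2
[13] read 'a'  n2⇒n3
[14] read 'c'  n3⇒n4  → match P0@[11:14]
[15] read 'b'  n4⇒n0 (fail-walked)
[16] read 'c'  n0⇒n1
[17] read 'c'  n1⇒n2
[18] read 'c'  n2⇒n5  → match P1@[16:18]
[19] read 'a'  n5⇒n3 (fail-walked)
[20] read 'c'  n3⇒n4  → match P0@[17:20]
[21] read 'c'  n4⇒n2 (fail-walked)
[22] read 'c'  n2⇒n5  → match P1@[20:22]
[23] read 'b'  n5⇒n0 (fail-walked)
[24] read 'a'  n0⇒n0
[25] read 'c'  n0⇒n1
[26] read 'c'  n1⇒n2
[27] read 'c'  n2⇒n5  → match P1@[25:27]
[28] read 'c'  n5⇒n5 (fail-walked)  → match P1@[26:28]
[29] read 'a'  n5⇒n3 (fail-walked)
[30] read 'c'  n3⇒n4  → match P0@[27:30]
[31] read 'c'  n4⇒n2 (fail-walked)
[32] read 'a'  n2⇒n3
[33] read 'c'  n3⇒n4  → match P0@[30:33]
[34] read 'a'  n4⇒n0 (fail-walked)

Result: [[3,0],[5,1],[7,0],[14,0],[18,1],[20,0],[22,1],[27,1],[28,1],[30,0],[33,0]]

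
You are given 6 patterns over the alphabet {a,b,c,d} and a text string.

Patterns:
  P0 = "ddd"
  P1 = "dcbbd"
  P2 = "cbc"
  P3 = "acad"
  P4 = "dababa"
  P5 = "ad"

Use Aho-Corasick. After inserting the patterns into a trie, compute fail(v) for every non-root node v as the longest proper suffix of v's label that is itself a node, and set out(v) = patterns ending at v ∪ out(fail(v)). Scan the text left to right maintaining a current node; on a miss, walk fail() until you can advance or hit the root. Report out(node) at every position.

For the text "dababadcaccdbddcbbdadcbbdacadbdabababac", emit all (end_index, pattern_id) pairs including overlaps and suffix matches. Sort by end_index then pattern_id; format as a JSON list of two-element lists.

Construct AC machine:
Trie (insert patterns):
  0='ε' goto a→11 c→8 d→1
  1='d' goto a→15 c→4 d→2
  2='dd' goto d→3
  3='ddd' goto ·  [P0 ends]
  4='dc' goto b→5
  5='dcb' goto b→6
  6='dcbb' goto d→7
  7='dcbbd' goto ·  [P1 ends]
  8='c' goto b→9
  9='cb' goto c→10
  10='cbc' goto ·  [P2 ends]
  11='a' goto c→12 d→20
  12='ac' goto a→13
  13='aca' goto d→14
  14='acad' goto ·  [P3 ends]
  15='da' goto b→16
  16='dab' goto a→17
  17='daba' goto b→18
  18='dabab' goto a→19
  19='dababa' goto ·  [P4 ends]
  20='ad' goto ·  [P5 ends]

Failure links (BFS by depth):
  n1('d'): parent n0 fail=0; on 'd' 0 → fail=0;  out ∅∪∅=∅
  n8('c'): parent n0 fail=0; on 'c' 0 → fail=0;  out ∅∪∅=∅
  n11('a'): parent n0 fail=0; on 'a' 0 → fail=0;  out ∅∪∅=∅
  n2('dd'): parent n1 fail=0; on 'd' 0 → fail=1;  out ∅∪∅=∅
  n4('dc'): parent n1 fail=0; on 'c' 0 → fail=8;  out ∅∪∅=∅
  n9('cb'): parent n8 fail=0; on 'b' 0 → fail=0;  out ∅∪∅=∅
  n12('ac'): parent n11 fail=0; on 'c' 0 → fail=8;  out ∅∪∅=∅
  n15('da'): parent n1 fail=0; on 'a' 0 → fail=11;  out ∅∪∅=∅
  n20('ad'): parent n11 fail=0; on 'd' 0 → fail=1;  out {5}∪∅={5}
  n3('ddd'): parent n2 fail=1; on 'd' 1 → fail=2;  out {0}∪∅={0}
  n5('dcb'): parent n4 fail=8; on 'b' 8 → fail=9;  out ∅∪∅=∅
  n10('cbc'): parent n9 fail=0; on 'c' 0 → fail=8;  out {2}∪∅={2}
  n13('aca'): parent n12 fail=8; on 'a' 8→0 → fail=11;  out ∅∪∅=∅
  n16('dab'): parent n15 fail=11; on 'b' 11→0 → fail=0;  out ∅∪∅=∅
  n6('dcbb'): parent n5 fail=9; on 'b' 9→0 → fail=0;  out ∅∪∅=∅
  n14('acad'): parent n13 fail=11; on 'd' 11 → fail=20;  out {3}∪{5}={3,5}
  n17('daba'): parent n16 fail=0; on 'a' 0 → fail=11;  out ∅∪∅=∅
  n7('dcbbd'): parent n6 fail=0; on 'd' 0 → fail=1;  out {1}∪∅={1}
  n18('dabab'): parent n17 fail=11; on 'b' 11→0 → fail=0;  out ∅∪∅=∅
  n19('dababa'): parent n18 fail=0; on 'a' 0 → fail=11;  out {4}∪∅={4}

Scan:
[0] read 'd'  n0⇒n1
[1] read 'a'  n1⇒n15
[2] read 'b'  n15⇒n16
[3] read 'a'  n16⇒n17
[4] read 'b'  n17⇒n18
[5] read 'a'  n18⇒n19  emit P4@[0:5]
[6] read 'd'  n19⇒n20 ·f  emit P5@[5:6]
[7] read 'c'  n20⇒n4 ·f
[8] read 'a'  n4⇒n11 ·f
[9] read 'c'  n11⇒n12
[10] read 'c'  n12⇒n8 ·f
[11] read 'd'  n8⇒n1 ·f
[12] read 'b'  n1⇒n0 ·f
[13] read 'd'  n0⇒n1
[14] read 'd'  n1⇒n2
[15] read 'c'  n2⇒n4 ·f
[16] read 'b'  n4⇒n5
[17] read 'b'  n5⇒n6
[18] read 'd'  n6⇒n7  emit P1@[14:18]
[19] read 'a'  n7⇒n15 ·f
[20] read 'd'  n15⇒n20 ·f  emit P5@[19:20]
[21] read 'c'  n20⇒n4 ·f
[22] read 'b'  n4⇒n5
[23] read 'b'  n5⇒n6
[24] read 'd'  n6⇒n7  emit P1@[20:24]
[25] read 'a'  n7⇒n15 ·f
[26] read 'c'  n15⇒n12 ·f
[27] read 'a'  n12⇒n13
[28] read 'd'  n13⇒n14  emit P3@[25:28],P5@[27:28]
[29] read 'b'  n14⇒n0 ·f
[30] read 'd'  n0⇒n1
[31] read 'a'  n1⇒n15
[32] read 'b'  n15⇒n16
[33] read 'a'  n16⇒n17
[34] read 'b'  n17⇒n18
[35] read 'a'  n18⇒n19  emit P4@[30:35]
[36] read 'b'  n19⇒n0 ·f
[37] read 'a'  n0⇒n11
[38] read 'c'  n11⇒n12

Result: [[5,4],[6,5],[18,1],[20,5],[24,1],[28,3],[28,5],[35,4]]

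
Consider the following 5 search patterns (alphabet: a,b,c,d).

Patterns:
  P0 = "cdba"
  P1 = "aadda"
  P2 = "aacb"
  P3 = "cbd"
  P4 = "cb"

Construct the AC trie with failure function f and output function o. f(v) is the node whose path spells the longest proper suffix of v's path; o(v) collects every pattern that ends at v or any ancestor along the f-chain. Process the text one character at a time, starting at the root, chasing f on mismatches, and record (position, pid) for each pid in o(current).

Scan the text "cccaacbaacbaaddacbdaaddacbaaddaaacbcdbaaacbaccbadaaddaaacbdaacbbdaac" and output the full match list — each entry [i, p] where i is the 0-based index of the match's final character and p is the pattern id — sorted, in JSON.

Construct AC machine:
Trie (insert patterns):
  n0 'ε': a→5 c→1
  n1 'c': b→12 d→2
  n2 'cd': b→3
  n3 'cdb': a→4
  n4 'cdba': ·  [P0 ends]
  n5 'a': a→6
  n6 'aa': c→10 d→7
  n7 'aad': d→8
  n8 'aadd': a→9
  n9 'aadda': ·  [P1 ends]
  n10 'aac': b→11
  n11 'aacb': ·  [P2 ends]
  n12 'cb': d→13  [P4 ends]
  n13 'cbd': ·  [P3 ends]

Failure links (BFS by depth):
  n1('c'): parent n0 fail=0; on 'c' 0 → fail=0;  out ∅∪∅=∅
  n5('a'): parent n0 fail=0; on 'a' 0 → fail=0;  out ∅∪∅=∅
  n2('cd'): parent n1 fail=0; on 'd' 0 → fail=0;  out ∅∪∅=∅
  n6('aa'): parent n5 fail=0; on 'a' 0 → fail=5;  out ∅∪∅=∅
  n12('cb'): parent n1 fail=0; on 'b' 0 → fail=0;  out {4}∪∅={4}
  n3('cdb'): parent n2 fail=0; on 'b' 0 → fail=0;  out ∅∪∅=∅
  n7('aad'): parent n6 fail=5; on 'd' 5→0 → fail=0;  out ∅∪∅=∅
  n10('aac'): parent n6 fail=5; on 'c' 5→0 → fail=1;  out ∅∪∅=∅
  n13('cbd'): parent n12 fail=0; on 'd' 0 → fail=0;  out {3}∪∅={3}
  n4('cdba'): parent n3 fail=0; on 'a' 0 → fail=5;  out {0}∪∅={0}
  n8('aadd'): parent n7 fail=0; on 'd' 0 → fail=0;  out ∅∪∅=∅
  n11('aacb'): parent n10 fail=1; on 'b' 1 → fail=12;  out {2}∪{4}={2,4}
  n9('aadda'): parent n8 fail=0; on 'a' 0 → fail=5;  out {1}∪∅={1}

Text stream:
i=0 'c': node 0→1
i=1 'c': node 1→1 ·f
i=2 'c': node 1→1 ·f
i=3 'a': node 1→5 ·f
i=4 'a': node 5→6
i=5 'c': node 6→10
i=6 'b': node 10→11  → match P2@[3:6],P4@[5:6]
i=7 'a': node 11→5 ·f
i=8 'a': node 5→6
i=9 'c': node 6→10
i=10 'b': node 10→11  → match P2@[7:10],P4@[9:10]
i=11 'a': node 11→5 ·f
i=12 'a': node 5→6
i=13 'd': node 6→7
i=14 'd': node 7→8
i=15 'a': node 8→9  → match P1@[11:15]
i=16 'c': node 9→1 ·f
i=17 'b': node 1→12  → match P4@[16:17]
i=18 'd': node 12→13  → match P3@[16:18]
i=19 'a': node 13→5 ·f
i=20 'a': node 5→6
i=21 'd': node 6→7
i=22 'd': node 7→8
i=23 'a': node 8→9  → match P1@[19:23]
i=24 'c': node 9→1 ·f
i=25 'b': node 1→12  → match P4@[24:25]
i=26 'a': node 12→5 ·f
i=27 'a': node 5→6
i=28 'd': node 6→7
i=29 'd': node 7→8
i=30 'a': node 8→9  → match P1@[26:30]
i=31 'a': node 9→6 ·f
i=32 'a': node 6→6 ·f
i=33 'c': node 6→10
i=34 'b': node 10→11  → match P2@[31:34],P4@[33:34]
i=35 'c': node 11→1 ·f
i=36 'd': node 1→2
i=37 'b': node 2→3
i=38 'a': node 3→4  → match P0@[35:38]
i=39 'a': node 4→6 ·f
i=40 'a': node 6→6 ·f
i=41 'c': node 6→10
i=42 'b': node 10→11  → match P2@[39:42],P4@[41:42]
i=43 'a': node 11→5 ·f
i=44 'c': node 5→1 ·f
i=45 'c': node 1→1 ·f
i=46 'b': node 1→12  → match P4@[45:46]
i=47 'a': node 12→5 ·f
i=48 'd': node 5→0 ·f
i=49 'a': node 0→5
i=50 'a': node 5→6
i=51 'd': node 6→7
i=52 'd': node 7→8
i=53 'a': node 8→9  → match P1@[49:53]
i=54 'a': node 9→6 ·f
i=55 'a': node 6→6 ·f
i=56 'c': node 6→10
i=57 'b': node 10→11  → match P2@[54:57],P4@[56:57]
i=58 'd': node 11→13 ·f  → match P3@[56:58]
i=59 'a': node 13→5 ·f
i=60 'a': node 5→6
i=61 'c': node 6→10
i=62 'b': node 10→11  → match P2@[59:62],P4@[61:62]
i=63 'b': node 11→0 ·f
i=64 'd': node 0→0
i=65 'a': node 0→5
i=66 'a': node 5→6
i=67 'c': node 6→10

Result: [[6,2],[6,4],[10,2],[10,4],[15,1],[17,4],[18,3],[23,1],[25,4],[30,1],[34,2],[34,4],[38,0],[42,2],[42,4],[46,4],[53,1],[57,2],[57,4],[58,3],[62,2],[62,4]]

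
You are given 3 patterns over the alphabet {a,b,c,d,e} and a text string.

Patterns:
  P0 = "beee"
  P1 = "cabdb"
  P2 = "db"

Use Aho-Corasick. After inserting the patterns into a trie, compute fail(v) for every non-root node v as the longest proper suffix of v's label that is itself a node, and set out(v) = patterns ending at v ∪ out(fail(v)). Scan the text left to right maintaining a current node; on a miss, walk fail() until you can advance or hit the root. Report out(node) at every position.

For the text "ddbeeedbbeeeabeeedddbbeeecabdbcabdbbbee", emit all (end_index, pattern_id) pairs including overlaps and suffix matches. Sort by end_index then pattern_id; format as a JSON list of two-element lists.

Build automaton:
Trie nodes:
  0='ε' goto b→1 c→5 d→10
  1='b' goto e→2
  2='be' goto e→3
  3='bee' goto e→4
  4='beee' goto ·  [P0 ends]
  5='c' goto a→6
  6='ca' goto b→7
  7='cab' goto d→8
  8='cabd' goto b→9
  9='cabdb' goto ·  [P1 ends]
  10='d' goto b→11
  11='db' goto ·  [P2 ends]

BFS fail/out derivation:
  fail(1) 'b': from fail(0)=0 chase 'b': 0 ⇒ 0;  out=∅∪out(0)=∅
  fail(5) 'c': from fail(0)=0 chase 'c': 0 ⇒ 0;  out=∅∪out(0)=∅
  fail(10) 'd': from fail(0)=0 chase 'd': 0 ⇒ 0;  out=∅∪out(0)=∅
  fail(2) 'be': from fail(1)=0 chase 'e': 0 ⇒ 0;  out=∅∪out(0)=∅
  fail(6) 'ca': from fail(5)=0 chase 'a': 0 ⇒ 0;  out=∅∪out(0)=∅
  fail(11) 'db': from fail(10)=0 chase 'b': 0 ⇒ 1;  out={2}∪out(1)={2}
  fail(3) 'bee': from fail(2)=0 chase 'e': 0 ⇒ 0;  out=∅∪out(0)=∅
  fail(7) 'cab': from fail(6)=0 chase 'b': 0 ⇒ 1;  out=∅∪out(1)=∅
  fail(4) 'beee': from fail(3)=0 chase 'e': 0 ⇒ 0;  out={0}∪out(0)={0}
  fail(8) 'cabd': from fail(7)=1 chase 'd': 1→0 ⇒ 10;  out=∅∪out(10)=∅
  fail(9) 'cabdb': from fail(8)=10 chase 'b': 10 ⇒ 11;  out={1}∪out(11)={1,2}

Text stream:
[0] read 'd'  n0⇒n10
[1] read 'd'  n10⇒n10 (fail-walked)
[2] read 'b'  n10⇒n11  → match P2@[1:2]
[3] read 'e'  n11⇒n2 (fail-walked)
[4] read 'e'  n2⇒n3
[5] read 'e'  n3⇒n4  → match P0@[2:5]
[6] read 'd'  n4⇒n10 (fail-walked)
[7] read 'b'  n10⇒n11  → match P2@[6:7]
[8] read 'b'  n11⇒n1 (fail-walked)
[9] read 'e'  n1⇒n2
[10] read 'e'  n2⇒n3
[11] read 'e'  n3⇒n4  → match P0@[8:11]
[12] read 'a'  n4⇒n0 (fail-walked)
[13] read 'b'  n0⇒n1
[14] read 'e'  n1⇒n2
[15] read 'e'  n2⇒n3
[16] read 'e'  n3⇒n4  → match P0@[13:16]
[17] read 'd'  n4⇒n10 (fail-walked)
[18] read 'd'  n10⇒n10 (fail-walked)
[19] read 'd'  n10⇒n10 (fail-walked)
[20] read 'b'  n10⇒n11  → match P2@[19:20]
[21] read 'b'  n11⇒n1 (fail-walked)
[22] read 'e'  n1⇒n2
[23] read 'e'  n2⇒n3
[24] read 'e'  n3⇒n4  → match P0@[21:24]
[25] read 'c'  n4⇒n5 (fail-walked)
[26] read 'a'  n5⇒n6
[27] read 'b'  n6⇒n7
[28] read 'd'  n7⇒n8
[29] read 'b'  n8⇒n9  → match P1@[25:29],P2@[28:29]
[30] read 'c'  n9⇒n5 (fail-walked)
[31] read 'a'  n5⇒n6
[32] read 'b'  n6⇒n7
[33] read 'd'  n7⇒n8
[34] read 'b'  n8⇒n9  → match P1@[30:34],P2@[33:34]
[35] read 'b'  n9⇒n1 (fail-walked)
[36] read 'b'  n1⇒n1 (fail-walked)
[37] read 'e'  n1⇒n2
[38] read 'e'  n2⇒n3

All matches (sorted): [[2,2],[5,0],[7,2],[11,0],[16,0],[20,2],[24,0],[29,1],[29,2],[34,1],[34,2]]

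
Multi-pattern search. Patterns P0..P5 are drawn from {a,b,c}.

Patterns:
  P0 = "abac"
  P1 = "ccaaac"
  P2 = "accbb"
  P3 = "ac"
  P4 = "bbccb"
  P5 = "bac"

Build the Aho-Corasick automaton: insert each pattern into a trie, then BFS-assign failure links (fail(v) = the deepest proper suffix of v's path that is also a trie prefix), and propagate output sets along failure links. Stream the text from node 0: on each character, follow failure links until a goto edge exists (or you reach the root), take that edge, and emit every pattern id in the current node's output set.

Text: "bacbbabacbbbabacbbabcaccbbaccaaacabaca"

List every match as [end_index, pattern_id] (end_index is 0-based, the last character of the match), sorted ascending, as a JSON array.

Construct AC machine:
Trie (insert patterns):
  0='ε' goto a→1 b→15 c→5
  1='a' goto b→2 c→11
  2='ab' goto a→3
  3='aba' goto c→4
  4='abac' goto ·  ←P0
  5='c' goto c→6
  6='cc' goto a→7
  7='cca' goto a→8
  8='ccaa' goto a→9
  9='ccaaa' goto c→10
  10='ccaaac' goto ·  ←P1
  11='ac' goto c→12  ←P3
  12='acc' goto b→13
  13='accb' goto b→14
  14='accbb' goto ·  ←P2
  15='b' goto a→20 b→16
  16='bb' goto c→17
  17='bbc' goto c→18
  18='bbcc' goto b→19
  19='bbccb' goto ·  ←P4
  20='ba' goto c→21
  21='bac' goto ·  ←P5

Failure links (BFS by depth):
  n1('a'): parent n0 fail=0; on 'a' 0 → fail=0;  out ∅∪∅=∅
  n5('c'): parent n0 fail=0; on 'c' 0 → fail=0;  out ∅∪∅=∅
  n15('b'): parent n0 fail=0; on 'b' 0 → fail=0;  out ∅∪∅=∅
  n2('ab'): parent n1 fail=0; on 'b' 0 → fail=15;  out ∅∪∅=∅
  n6('cc'): parent n5 fail=0; on 'c' 0 → fail=5;  out ∅∪∅=∅
  n11('ac'): parent n1 fail=0; on 'c' 0 → fail=5;  out {3}∪∅={3}
  n16('bb'): parent n15 fail=0; on 'b' 0 → fail=15;  out ∅∪∅=∅
  n20('ba'): parent n15 fail=0; on 'a' 0 → fail=1;  out ∅∪∅=∅
  n3('aba'): parent n2 fail=15; on 'a' 15 → fail=20;  out ∅∪∅=∅
  n7('cca'): parent n6 fail=5; on 'a' 5→0 → fail=1;  out ∅∪∅=∅
  n12('acc'): parent n11 fail=5; on 'c' 5 → fail=6;  out ∅∪∅=∅
  n17('bbc'): parent n16 fail=15; on 'c' 15→0 → fail=5;  out ∅∪∅=∅
  n21('bac'): parent n20 fail=1; on 'c' 1 → fail=11;  out {5}∪{3}={3,5}
  n4('abac'): parent n3 fail=20; on 'c' 20 → fail=21;  out {0}∪{3,5}={0,3,5}
  n8('ccaa'): parent n7 fail=1; on 'a' 1→0 → fail=1;  out ∅∪∅=∅
  n13('accb'): parent n12 fail=6; on 'b' 6→5→0 → fail=15;  out ∅∪∅=∅
  n18('bbcc'): parent n17 fail=5; on 'c' 5 → fail=6;  out ∅∪∅=∅
  n9('ccaaa'): parent n8 fail=1; on 'a' 1→0 → fail=1;  out ∅∪∅=∅
  n14('accbb'): parent n13 fail=15; on 'b' 15 → fail=16;  out {2}∪∅={2}
  n19('bbccb'): parent n18 fail=6; on 'b' 6→5→0 → fail=15;  out {4}∪∅={4}
  n10('ccaaac'): parent n9 fail=1; on 'c' 1 → fail=11;  out {1}∪{3}={1,3}

Text stream:
i=0 'b': node 0→15
i=1 'a': node 15→20
i=2 'c': node 20→21  → match P3@[1:2],P5@[0:2]
i=3 'b': node 21→15 (fail-walked)
i=4 'b': node 15→16
i=5 'a': node 16→20 (fail-walked)
i=6 'b': node 20→2 (fail-walked)
i=7 'a': node 2→3
i=8 'c': node 3→4  → match P0@[5:8],P3@[7:8],P5@[6:8]
i=9 'b': node 4→15 (fail-walked)
i=10 'b': node 15→16
i=11 'b': node 16→16 (fail-walked)
i=12 'a': node 16→20 (fail-walked)
i=13 'b': node 20→2 (fail-walked)
i=14 'a': node 2→3
i=15 'c': node 3→4  → match P0@[12:15],P3@[14:15],P5@[13:15]
i=16 'b': node 4→15 (fail-walked)
i=17 'b': node 15→16
i=18 'a': node 16→20 (fail-walked)
i=19 'b': node 20→2 (fail-walked)
i=20 'c': node 2→5 (fail-walked)
i=21 'a': node 5→1 (fail-walked)
i=22 'c': node 1→11  → match P3@[21:22]
i=23 'c': node 11→12
i=24 'b': node 12→13
i=25 'b': node 13→14  → match P2@[21:25]
i=26 'a': node 14→20 (fail-walked)
i=27 'c': node 20→21  → match P3@[26:27],P5@[25:27]
i=28 'c': node 21→12 (fail-walked)
i=29 'a': node 12→7 (fail-walked)
i=30 'a': node 7→8
i=31 'a': node 8→9
i=32 'c': node 9→10  → match P1@[27:32],P3@[31:32]
i=33 'a': node 10→1 (fail-walked)
i=34 'b': node 1→2
i=35 'a': node 2→3
i=36 'c': node 3→4  → match P0@[33:36],P3@[35:36],P5@[34:36]
i=37 'a': node 4→1 (fail-walked)

All matches (sorted): [[2,3],[2,5],[8,0],[8,3],[8,5],[15,0],[15,3],[15,5],[22,3],[25,2],[27,3],[27,5],[32,1],[32,3],[36,0],[36,3],[36,5]]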